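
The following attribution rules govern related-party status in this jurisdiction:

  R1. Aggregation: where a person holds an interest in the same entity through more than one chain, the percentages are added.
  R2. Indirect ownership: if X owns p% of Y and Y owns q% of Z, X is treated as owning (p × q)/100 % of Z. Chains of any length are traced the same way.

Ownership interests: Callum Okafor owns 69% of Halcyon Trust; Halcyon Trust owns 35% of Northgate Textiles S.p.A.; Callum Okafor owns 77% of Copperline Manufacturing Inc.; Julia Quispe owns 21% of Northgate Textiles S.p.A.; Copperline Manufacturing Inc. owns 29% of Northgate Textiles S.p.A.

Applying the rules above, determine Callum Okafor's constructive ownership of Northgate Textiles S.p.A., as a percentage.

Chain via Halcyon Trust (R2): 69% × 35% = 24.15% of Northgate Textiles S.p.A.
Chain via Copperline Manufacturing Inc. (R2): 77% × 29% = 22.33% of Northgate Textiles S.p.A.
Aggregating (R1): 24.15% + 22.33% = 46.48%.

46.48%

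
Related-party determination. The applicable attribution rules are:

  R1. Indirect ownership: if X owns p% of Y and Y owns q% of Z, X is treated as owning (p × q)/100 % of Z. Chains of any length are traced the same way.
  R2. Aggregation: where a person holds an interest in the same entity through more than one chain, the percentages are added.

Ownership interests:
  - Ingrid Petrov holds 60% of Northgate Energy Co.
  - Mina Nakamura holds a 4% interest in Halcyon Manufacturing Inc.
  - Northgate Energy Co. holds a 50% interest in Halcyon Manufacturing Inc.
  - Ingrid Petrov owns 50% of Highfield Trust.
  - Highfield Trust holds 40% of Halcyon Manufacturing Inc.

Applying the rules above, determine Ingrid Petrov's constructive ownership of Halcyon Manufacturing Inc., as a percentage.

50%

Chain via Highfield Trust (R1): 50% × 40% = 20% of Halcyon Manufacturing Inc.
Chain via Northgate Energy Co. (R1): 60% × 50% = 30% of Halcyon Manufacturing Inc.
Aggregating (R2): 20% + 30% = 50%.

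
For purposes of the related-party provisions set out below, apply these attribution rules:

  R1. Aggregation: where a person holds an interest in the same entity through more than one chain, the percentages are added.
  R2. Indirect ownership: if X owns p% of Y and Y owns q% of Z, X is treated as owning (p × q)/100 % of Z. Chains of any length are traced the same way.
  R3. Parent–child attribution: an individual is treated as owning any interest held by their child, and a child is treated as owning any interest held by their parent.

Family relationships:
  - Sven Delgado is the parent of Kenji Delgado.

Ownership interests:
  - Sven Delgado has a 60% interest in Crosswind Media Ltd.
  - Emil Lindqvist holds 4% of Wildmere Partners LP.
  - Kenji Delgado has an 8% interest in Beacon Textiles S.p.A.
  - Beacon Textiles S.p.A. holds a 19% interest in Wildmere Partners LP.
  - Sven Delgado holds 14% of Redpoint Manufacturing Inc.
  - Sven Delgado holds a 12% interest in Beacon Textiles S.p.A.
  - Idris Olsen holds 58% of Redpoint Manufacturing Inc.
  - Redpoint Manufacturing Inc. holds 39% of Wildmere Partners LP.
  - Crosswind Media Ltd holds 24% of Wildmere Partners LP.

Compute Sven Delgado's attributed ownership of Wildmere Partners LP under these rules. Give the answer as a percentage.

By parent–child attribution (R3), Sven Delgado is treated as also owning Kenji Delgado's interest in Beacon Textiles S.p.A, giving 12% + 8% = 20%.
Chain via Beacon Textiles S.p.A. (R2): 20% × 19% = 3.8% of Wildmere Partners LP.
Chain via Crosswind Media Ltd (R2): 60% × 24% = 14.4% of Wildmere Partners LP.
Chain via Redpoint Manufacturing Inc. (R2): 14% × 39% = 5.46% of Wildmere Partners LP.
Aggregating (R1): 3.8% + 14.4% + 5.46% = 23.66%.

23.66%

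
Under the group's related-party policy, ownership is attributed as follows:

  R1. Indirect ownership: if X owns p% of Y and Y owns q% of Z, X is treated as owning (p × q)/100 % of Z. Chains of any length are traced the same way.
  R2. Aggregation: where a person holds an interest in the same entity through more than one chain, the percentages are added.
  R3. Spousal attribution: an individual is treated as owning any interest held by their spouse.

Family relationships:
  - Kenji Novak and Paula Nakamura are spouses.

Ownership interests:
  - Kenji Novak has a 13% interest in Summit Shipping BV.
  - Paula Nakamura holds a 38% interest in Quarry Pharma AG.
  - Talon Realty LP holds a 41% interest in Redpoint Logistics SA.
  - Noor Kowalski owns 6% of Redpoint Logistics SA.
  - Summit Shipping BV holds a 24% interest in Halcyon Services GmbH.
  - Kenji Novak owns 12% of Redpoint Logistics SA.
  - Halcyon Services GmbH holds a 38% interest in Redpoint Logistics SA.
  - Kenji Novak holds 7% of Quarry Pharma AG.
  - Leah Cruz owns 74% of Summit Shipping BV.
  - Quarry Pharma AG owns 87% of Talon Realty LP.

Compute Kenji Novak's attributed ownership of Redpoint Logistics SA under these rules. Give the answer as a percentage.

By spousal attribution (R3), Kenji Novak is treated as also owning Paula Nakamura's interest in Quarry Pharma AG, giving 7% + 38% = 45%.
Chain via Quarry Pharma AG → Talon Realty LP (R1): 45% × 87% × 41% = 16.0515% of Redpoint Logistics SA.
Chain via Summit Shipping BV → Halcyon Services GmbH (R1): 13% × 24% × 38% = 1.1856% of Redpoint Logistics SA.
Direct interest in Redpoint Logistics SA: 12%.
Aggregating (R2): 16.0515% + 1.1856% + 12% = 29.2371%.

29.2371%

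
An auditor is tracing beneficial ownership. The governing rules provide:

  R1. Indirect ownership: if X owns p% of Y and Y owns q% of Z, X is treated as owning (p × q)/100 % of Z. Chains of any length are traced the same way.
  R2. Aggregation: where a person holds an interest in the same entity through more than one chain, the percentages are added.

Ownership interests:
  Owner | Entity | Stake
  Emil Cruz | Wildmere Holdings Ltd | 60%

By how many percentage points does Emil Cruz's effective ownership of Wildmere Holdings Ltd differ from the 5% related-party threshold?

Direct interest in Wildmere Holdings Ltd: 60%.
60% exceeds the 5% threshold by 55 percentage points.

55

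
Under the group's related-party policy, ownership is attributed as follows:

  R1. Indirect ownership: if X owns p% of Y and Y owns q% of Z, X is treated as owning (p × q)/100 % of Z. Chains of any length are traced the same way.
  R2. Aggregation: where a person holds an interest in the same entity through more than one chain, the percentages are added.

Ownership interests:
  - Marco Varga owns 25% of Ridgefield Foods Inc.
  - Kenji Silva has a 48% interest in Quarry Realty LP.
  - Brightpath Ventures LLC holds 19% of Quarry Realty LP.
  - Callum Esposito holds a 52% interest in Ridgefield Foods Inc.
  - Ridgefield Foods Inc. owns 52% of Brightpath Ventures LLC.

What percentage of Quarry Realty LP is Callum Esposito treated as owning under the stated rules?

Chain via Ridgefield Foods Inc. → Brightpath Ventures LLC (R1): 52% × 52% × 19% = 5.1376% of Quarry Realty LP.

5.1376%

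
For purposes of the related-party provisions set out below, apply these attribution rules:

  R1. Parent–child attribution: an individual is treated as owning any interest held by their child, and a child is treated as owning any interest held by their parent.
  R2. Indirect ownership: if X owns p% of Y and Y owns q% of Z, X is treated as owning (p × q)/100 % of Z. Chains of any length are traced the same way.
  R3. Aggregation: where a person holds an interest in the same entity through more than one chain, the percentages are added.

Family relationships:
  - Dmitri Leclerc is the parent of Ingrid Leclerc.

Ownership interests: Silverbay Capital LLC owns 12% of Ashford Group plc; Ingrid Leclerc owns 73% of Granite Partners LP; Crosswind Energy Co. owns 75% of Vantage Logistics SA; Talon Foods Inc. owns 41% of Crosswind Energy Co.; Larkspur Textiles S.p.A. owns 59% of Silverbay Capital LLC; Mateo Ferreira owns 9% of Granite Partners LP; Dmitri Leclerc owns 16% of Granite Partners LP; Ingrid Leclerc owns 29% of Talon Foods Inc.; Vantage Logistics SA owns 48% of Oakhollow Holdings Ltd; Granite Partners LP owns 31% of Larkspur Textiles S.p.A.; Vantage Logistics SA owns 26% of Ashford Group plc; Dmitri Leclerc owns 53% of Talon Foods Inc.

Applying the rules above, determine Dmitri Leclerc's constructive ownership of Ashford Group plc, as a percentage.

By parent–child attribution (R1), Dmitri Leclerc is treated as also owning Ingrid Leclerc's interest in Granite Partners LP, giving 16% + 73% = 89%.
By parent–child attribution (R1), Dmitri Leclerc is treated as also owning Ingrid Leclerc's interest in Talon Foods Inc, giving 53% + 29% = 82%.
Chain via Granite Partners LP → Larkspur Textiles S.p.A. → Silverbay Capital LLC (R2): 89% × 31% × 59% × 12% = 1.953372% of Ashford Group plc.
Chain via Talon Foods Inc. → Crosswind Energy Co. → Vantage Logistics SA (R2): 82% × 41% × 75% × 26% = 6.5559% of Ashford Group plc.
Aggregating (R3): 1.953372% + 6.5559% = 8.509272%.

8.509272%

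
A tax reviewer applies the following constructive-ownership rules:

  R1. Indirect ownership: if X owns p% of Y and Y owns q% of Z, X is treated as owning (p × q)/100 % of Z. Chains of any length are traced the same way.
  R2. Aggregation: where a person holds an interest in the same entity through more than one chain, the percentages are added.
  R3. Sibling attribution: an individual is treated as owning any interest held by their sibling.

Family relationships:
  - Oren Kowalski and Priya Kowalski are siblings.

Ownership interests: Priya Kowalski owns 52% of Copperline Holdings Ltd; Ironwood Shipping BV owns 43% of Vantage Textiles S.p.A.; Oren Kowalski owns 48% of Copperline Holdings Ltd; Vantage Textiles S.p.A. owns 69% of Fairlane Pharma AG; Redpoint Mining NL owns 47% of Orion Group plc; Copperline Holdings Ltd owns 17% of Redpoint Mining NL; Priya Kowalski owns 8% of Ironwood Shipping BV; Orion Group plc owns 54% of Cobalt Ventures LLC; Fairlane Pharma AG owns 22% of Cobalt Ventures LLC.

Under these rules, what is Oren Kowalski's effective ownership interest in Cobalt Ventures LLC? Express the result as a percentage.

4.836792%

By sibling attribution (R3), Oren Kowalski is treated as also owning Priya Kowalski's interest in Copperline Holdings Ltd, giving 48% + 52% = 100%.
By sibling attribution (R3), Oren Kowalski is treated as owning Priya Kowalski's 8% interest in Ironwood Shipping BV.
Chain via Copperline Holdings Ltd → Redpoint Mining NL → Orion Group plc (R1): 100% × 17% × 47% × 54% = 4.3146% of Cobalt Ventures LLC.
Chain via Ironwood Shipping BV → Vantage Textiles S.p.A. → Fairlane Pharma AG (R1): 8% × 43% × 69% × 22% = 0.522192% of Cobalt Ventures LLC.
Aggregating (R2): 4.3146% + 0.522192% = 4.836792%.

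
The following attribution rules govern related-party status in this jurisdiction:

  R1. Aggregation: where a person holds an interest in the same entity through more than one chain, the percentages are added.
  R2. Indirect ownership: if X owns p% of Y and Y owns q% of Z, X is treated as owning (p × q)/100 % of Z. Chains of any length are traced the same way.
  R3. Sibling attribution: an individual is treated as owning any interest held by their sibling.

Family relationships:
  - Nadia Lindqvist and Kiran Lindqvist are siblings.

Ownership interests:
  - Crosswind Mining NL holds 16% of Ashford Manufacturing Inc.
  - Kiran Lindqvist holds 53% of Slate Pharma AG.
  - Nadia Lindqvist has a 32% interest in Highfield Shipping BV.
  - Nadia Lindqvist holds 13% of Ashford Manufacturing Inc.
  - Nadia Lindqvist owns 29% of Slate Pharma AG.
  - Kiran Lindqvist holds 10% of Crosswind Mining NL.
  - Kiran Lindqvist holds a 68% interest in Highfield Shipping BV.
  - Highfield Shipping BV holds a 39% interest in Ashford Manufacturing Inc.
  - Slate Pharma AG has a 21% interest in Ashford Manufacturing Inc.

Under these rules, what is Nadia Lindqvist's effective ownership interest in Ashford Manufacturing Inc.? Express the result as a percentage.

By sibling attribution (R3), Nadia Lindqvist is treated as also owning Kiran Lindqvist's interest in Highfield Shipping BV, giving 32% + 68% = 100%.
By sibling attribution (R3), Nadia Lindqvist is treated as also owning Kiran Lindqvist's interest in Slate Pharma AG, giving 29% + 53% = 82%.
By sibling attribution (R3), Nadia Lindqvist is treated as owning Kiran Lindqvist's 10% interest in Crosswind Mining NL.
Chain via Highfield Shipping BV (R2): 100% × 39% = 39% of Ashford Manufacturing Inc.
Chain via Slate Pharma AG (R2): 82% × 21% = 17.22% of Ashford Manufacturing Inc.
Direct interest in Ashford Manufacturing Inc: 13%.
Chain via Crosswind Mining NL (R2): 10% × 16% = 1.6% of Ashford Manufacturing Inc.
Aggregating (R1): 39% + 17.22% + 13% + 1.6% = 70.82%.

70.82%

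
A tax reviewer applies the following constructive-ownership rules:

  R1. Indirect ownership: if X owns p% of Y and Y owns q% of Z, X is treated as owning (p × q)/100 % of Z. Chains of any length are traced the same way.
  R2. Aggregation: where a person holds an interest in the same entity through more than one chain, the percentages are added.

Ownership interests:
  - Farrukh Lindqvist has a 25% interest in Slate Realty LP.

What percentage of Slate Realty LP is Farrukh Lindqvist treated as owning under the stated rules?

25%

Direct interest in Slate Realty LP: 25%.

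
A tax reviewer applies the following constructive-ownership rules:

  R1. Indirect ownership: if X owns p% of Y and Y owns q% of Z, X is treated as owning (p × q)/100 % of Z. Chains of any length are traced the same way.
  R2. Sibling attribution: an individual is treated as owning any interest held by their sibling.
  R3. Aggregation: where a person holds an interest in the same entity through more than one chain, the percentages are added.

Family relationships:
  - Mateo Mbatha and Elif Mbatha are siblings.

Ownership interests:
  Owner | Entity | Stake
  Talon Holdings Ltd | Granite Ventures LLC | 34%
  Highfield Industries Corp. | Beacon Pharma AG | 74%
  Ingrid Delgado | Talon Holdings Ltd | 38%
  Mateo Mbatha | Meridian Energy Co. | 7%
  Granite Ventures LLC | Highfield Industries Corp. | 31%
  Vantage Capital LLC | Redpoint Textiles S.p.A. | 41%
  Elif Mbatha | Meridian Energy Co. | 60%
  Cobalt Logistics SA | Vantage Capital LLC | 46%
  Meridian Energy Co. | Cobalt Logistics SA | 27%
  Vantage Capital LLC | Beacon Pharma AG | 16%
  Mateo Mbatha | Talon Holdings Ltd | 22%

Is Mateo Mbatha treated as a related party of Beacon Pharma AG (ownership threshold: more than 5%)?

No

By sibling attribution (R2), Mateo Mbatha is treated as also owning Elif Mbatha's interest in Meridian Energy Co, giving 7% + 60% = 67%.
Chain via Talon Holdings Ltd → Granite Ventures LLC → Highfield Industries Corp. (R1): 22% × 34% × 31% × 74% = 1.715912% of Beacon Pharma AG.
Chain via Meridian Energy Co. → Cobalt Logistics SA → Vantage Capital LLC (R1): 67% × 27% × 46% × 16% = 1.331424% of Beacon Pharma AG.
Aggregating (R3): 1.715912% + 1.331424% = 3.047336%.
3.047336% does not exceed the 5% threshold, so Mateo is not a related party to Beacon Pharma AG.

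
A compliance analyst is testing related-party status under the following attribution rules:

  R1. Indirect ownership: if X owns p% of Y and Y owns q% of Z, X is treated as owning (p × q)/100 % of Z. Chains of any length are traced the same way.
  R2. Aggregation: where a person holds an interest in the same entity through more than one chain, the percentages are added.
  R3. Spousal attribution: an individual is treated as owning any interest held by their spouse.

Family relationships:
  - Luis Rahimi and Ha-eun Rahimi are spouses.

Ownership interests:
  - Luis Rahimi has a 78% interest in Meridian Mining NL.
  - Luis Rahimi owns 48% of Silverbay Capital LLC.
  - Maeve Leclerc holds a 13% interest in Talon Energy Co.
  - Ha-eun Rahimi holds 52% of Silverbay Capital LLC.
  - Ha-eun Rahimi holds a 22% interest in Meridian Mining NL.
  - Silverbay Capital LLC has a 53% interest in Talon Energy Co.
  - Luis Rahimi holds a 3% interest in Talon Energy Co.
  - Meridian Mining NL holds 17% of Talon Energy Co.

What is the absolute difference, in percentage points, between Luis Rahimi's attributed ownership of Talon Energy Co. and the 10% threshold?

63

By spousal attribution (R3), Luis Rahimi is treated as also owning Ha-eun Rahimi's interest in Meridian Mining NL, giving 78% + 22% = 100%.
By spousal attribution (R3), Luis Rahimi is treated as also owning Ha-eun Rahimi's interest in Silverbay Capital LLC, giving 48% + 52% = 100%.
Chain via Meridian Mining NL (R1): 100% × 17% = 17% of Talon Energy Co.
Chain via Silverbay Capital LLC (R1): 100% × 53% = 53% of Talon Energy Co.
Direct interest in Talon Energy Co: 3%.
Aggregating (R2): 17% + 53% + 3% = 73%.
73% exceeds the 10% threshold by 63 percentage points.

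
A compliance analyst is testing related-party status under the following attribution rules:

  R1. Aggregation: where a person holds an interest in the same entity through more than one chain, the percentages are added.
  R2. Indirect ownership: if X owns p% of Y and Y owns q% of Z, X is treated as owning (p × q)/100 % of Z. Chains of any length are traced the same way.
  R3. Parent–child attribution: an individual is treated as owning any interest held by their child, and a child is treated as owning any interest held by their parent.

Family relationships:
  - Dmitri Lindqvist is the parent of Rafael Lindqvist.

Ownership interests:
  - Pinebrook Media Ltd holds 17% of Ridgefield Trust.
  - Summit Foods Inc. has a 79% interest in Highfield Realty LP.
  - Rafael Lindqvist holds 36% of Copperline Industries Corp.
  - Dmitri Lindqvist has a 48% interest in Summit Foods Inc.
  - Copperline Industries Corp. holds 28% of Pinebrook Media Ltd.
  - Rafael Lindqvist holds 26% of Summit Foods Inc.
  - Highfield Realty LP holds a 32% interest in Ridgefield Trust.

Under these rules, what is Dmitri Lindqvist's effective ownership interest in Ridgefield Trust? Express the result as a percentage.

By parent–child attribution (R3), Dmitri Lindqvist is treated as also owning Rafael Lindqvist's interest in Summit Foods Inc, giving 48% + 26% = 74%.
By parent–child attribution (R3), Dmitri Lindqvist is treated as owning Rafael Lindqvist's 36% interest in Copperline Industries Corp.
Chain via Summit Foods Inc. → Highfield Realty LP (R2): 74% × 79% × 32% = 18.7072% of Ridgefield Trust.
Chain via Copperline Industries Corp. → Pinebrook Media Ltd (R2): 36% × 28% × 17% = 1.7136% of Ridgefield Trust.
Aggregating (R1): 18.7072% + 1.7136% = 20.4208%.

20.4208%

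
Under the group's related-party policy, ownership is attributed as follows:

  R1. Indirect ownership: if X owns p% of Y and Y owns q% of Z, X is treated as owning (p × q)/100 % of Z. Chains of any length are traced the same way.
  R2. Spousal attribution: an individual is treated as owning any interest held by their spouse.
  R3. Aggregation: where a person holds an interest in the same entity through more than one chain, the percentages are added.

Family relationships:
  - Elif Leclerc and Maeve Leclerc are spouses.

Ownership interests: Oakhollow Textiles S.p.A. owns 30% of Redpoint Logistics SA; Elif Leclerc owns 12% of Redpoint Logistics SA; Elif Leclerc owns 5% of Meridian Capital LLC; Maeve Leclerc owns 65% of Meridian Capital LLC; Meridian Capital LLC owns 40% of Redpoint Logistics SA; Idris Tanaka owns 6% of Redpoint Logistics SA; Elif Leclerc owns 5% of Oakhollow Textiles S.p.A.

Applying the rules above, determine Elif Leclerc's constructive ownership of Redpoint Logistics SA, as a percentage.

41.5%

By spousal attribution (R2), Elif Leclerc is treated as also owning Maeve Leclerc's interest in Meridian Capital LLC, giving 5% + 65% = 70%.
Chain via Oakhollow Textiles S.p.A. (R1): 5% × 30% = 1.5% of Redpoint Logistics SA.
Chain via Meridian Capital LLC (R1): 70% × 40% = 28% of Redpoint Logistics SA.
Direct interest in Redpoint Logistics SA: 12%.
Aggregating (R3): 1.5% + 28% + 12% = 41.5%.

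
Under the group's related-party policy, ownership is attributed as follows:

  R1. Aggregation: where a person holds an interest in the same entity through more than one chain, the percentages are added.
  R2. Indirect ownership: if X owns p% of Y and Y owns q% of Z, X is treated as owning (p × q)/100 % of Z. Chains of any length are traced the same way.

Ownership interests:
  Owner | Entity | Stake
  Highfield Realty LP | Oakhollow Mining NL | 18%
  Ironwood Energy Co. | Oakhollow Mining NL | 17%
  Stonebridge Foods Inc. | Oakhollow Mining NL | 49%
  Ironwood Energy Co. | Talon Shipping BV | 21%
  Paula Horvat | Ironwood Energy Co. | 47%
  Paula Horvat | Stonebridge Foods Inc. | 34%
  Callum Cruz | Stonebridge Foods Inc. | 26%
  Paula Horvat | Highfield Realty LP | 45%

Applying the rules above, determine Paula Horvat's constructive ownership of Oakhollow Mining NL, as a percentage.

32.75%

Chain via Ironwood Energy Co. (R2): 47% × 17% = 7.99% of Oakhollow Mining NL.
Chain via Highfield Realty LP (R2): 45% × 18% = 8.1% of Oakhollow Mining NL.
Chain via Stonebridge Foods Inc. (R2): 34% × 49% = 16.66% of Oakhollow Mining NL.
Aggregating (R1): 7.99% + 8.1% + 16.66% = 32.75%.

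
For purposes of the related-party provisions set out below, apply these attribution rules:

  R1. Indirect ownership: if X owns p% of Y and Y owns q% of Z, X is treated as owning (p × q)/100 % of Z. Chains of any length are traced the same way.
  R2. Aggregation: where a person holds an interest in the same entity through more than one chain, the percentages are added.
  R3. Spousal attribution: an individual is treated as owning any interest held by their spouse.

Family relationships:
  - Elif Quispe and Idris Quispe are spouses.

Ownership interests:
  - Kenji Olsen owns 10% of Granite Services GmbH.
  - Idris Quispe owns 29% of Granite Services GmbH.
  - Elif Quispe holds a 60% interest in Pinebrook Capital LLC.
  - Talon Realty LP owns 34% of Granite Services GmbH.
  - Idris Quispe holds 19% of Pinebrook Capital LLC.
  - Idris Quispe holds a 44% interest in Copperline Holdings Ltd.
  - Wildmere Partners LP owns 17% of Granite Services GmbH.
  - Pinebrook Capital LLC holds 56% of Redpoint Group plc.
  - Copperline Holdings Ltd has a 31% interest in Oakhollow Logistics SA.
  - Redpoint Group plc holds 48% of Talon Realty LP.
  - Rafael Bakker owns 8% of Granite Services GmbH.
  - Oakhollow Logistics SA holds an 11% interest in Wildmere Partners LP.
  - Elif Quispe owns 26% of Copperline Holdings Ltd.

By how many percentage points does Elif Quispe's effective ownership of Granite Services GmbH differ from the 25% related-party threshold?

11.625758

By spousal attribution (R3), Elif Quispe is treated as also owning Idris Quispe's interest in Copperline Holdings Ltd, giving 26% + 44% = 70%.
By spousal attribution (R3), Elif Quispe is treated as also owning Idris Quispe's interest in Pinebrook Capital LLC, giving 60% + 19% = 79%.
By spousal attribution (R3), Elif Quispe is treated as owning Idris Quispe's 29% interest in Granite Services GmbH.
Chain via Copperline Holdings Ltd → Oakhollow Logistics SA → Wildmere Partners LP (R1): 70% × 31% × 11% × 17% = 0.40579% of Granite Services GmbH.
Chain via Pinebrook Capital LLC → Redpoint Group plc → Talon Realty LP (R1): 79% × 56% × 48% × 34% = 7.219968% of Granite Services GmbH.
Direct interest in Granite Services GmbH: 29%.
Aggregating (R2): 0.40579% + 7.219968% + 29% = 36.625758%.
36.625758% exceeds the 25% threshold by 11.625758 percentage points.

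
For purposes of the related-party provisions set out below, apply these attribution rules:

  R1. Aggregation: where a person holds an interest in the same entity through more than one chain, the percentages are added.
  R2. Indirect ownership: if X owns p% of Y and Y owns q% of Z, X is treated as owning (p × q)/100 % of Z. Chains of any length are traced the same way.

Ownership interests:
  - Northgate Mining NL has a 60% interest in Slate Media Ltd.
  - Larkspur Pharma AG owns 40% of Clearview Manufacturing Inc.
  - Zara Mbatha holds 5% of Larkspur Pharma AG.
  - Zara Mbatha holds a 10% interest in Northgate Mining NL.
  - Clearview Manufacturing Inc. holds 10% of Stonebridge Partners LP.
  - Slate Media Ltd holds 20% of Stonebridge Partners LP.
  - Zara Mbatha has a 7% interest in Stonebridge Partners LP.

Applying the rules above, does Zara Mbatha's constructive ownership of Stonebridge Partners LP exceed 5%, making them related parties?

Yes

Chain via Larkspur Pharma AG → Clearview Manufacturing Inc. (R2): 5% × 40% × 10% = 0.2% of Stonebridge Partners LP.
Chain via Northgate Mining NL → Slate Media Ltd (R2): 10% × 60% × 20% = 1.2% of Stonebridge Partners LP.
Direct interest in Stonebridge Partners LP: 7%.
Aggregating (R1): 0.2% + 1.2% + 7% = 8.4%.
8.4% exceeds the 5% threshold, so Zara is a related party to Stonebridge Partners LP.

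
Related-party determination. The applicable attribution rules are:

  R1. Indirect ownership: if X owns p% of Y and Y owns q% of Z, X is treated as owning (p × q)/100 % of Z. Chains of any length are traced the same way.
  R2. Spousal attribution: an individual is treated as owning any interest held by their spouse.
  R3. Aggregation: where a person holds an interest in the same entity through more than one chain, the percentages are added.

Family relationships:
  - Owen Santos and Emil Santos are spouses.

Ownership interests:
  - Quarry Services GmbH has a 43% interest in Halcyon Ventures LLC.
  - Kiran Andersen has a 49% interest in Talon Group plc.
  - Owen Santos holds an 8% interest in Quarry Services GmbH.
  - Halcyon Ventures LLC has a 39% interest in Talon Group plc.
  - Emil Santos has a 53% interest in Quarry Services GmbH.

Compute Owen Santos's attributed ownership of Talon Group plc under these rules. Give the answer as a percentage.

10.2297%

By spousal attribution (R2), Owen Santos is treated as also owning Emil Santos's interest in Quarry Services GmbH, giving 8% + 53% = 61%.
Chain via Quarry Services GmbH → Halcyon Ventures LLC (R1): 61% × 43% × 39% = 10.2297% of Talon Group plc.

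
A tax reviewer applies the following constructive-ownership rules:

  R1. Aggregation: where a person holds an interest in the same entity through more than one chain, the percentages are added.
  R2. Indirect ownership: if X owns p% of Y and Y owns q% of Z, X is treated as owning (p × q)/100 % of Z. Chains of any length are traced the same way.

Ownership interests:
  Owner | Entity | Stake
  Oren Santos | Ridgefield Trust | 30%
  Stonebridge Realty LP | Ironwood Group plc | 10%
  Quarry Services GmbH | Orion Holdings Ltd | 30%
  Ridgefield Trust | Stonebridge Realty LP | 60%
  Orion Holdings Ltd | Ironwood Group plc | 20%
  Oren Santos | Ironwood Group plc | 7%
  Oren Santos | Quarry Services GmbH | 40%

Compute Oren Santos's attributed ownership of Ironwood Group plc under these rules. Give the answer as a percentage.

Chain via Quarry Services GmbH → Orion Holdings Ltd (R2): 40% × 30% × 20% = 2.4% of Ironwood Group plc.
Chain via Ridgefield Trust → Stonebridge Realty LP (R2): 30% × 60% × 10% = 1.8% of Ironwood Group plc.
Direct interest in Ironwood Group plc: 7%.
Aggregating (R1): 2.4% + 1.8% + 7% = 11.2%.

11.2%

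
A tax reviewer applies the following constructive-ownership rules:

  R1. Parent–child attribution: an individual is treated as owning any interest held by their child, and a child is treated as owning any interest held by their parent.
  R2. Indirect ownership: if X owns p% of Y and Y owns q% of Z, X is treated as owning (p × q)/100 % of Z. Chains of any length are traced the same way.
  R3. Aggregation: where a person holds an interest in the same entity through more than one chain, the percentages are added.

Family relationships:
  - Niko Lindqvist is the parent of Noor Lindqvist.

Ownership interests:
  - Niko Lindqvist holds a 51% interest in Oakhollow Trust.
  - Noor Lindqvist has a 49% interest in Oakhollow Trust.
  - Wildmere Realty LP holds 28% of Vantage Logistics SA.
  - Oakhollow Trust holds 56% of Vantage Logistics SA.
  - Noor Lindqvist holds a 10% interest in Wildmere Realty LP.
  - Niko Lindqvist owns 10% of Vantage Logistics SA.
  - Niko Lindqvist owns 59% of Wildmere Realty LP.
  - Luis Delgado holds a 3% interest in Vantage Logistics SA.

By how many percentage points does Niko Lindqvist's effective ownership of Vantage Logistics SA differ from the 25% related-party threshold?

By parent–child attribution (R1), Niko Lindqvist is treated as also owning Noor Lindqvist's interest in Wildmere Realty LP, giving 59% + 10% = 69%.
By parent–child attribution (R1), Niko Lindqvist is treated as also owning Noor Lindqvist's interest in Oakhollow Trust, giving 51% + 49% = 100%.
Chain via Wildmere Realty LP (R2): 69% × 28% = 19.32% of Vantage Logistics SA.
Chain via Oakhollow Trust (R2): 100% × 56% = 56% of Vantage Logistics SA.
Direct interest in Vantage Logistics SA: 10%.
Aggregating (R3): 19.32% + 56% + 10% = 85.32%.
85.32% exceeds the 25% threshold by 60.32 percentage points.

60.32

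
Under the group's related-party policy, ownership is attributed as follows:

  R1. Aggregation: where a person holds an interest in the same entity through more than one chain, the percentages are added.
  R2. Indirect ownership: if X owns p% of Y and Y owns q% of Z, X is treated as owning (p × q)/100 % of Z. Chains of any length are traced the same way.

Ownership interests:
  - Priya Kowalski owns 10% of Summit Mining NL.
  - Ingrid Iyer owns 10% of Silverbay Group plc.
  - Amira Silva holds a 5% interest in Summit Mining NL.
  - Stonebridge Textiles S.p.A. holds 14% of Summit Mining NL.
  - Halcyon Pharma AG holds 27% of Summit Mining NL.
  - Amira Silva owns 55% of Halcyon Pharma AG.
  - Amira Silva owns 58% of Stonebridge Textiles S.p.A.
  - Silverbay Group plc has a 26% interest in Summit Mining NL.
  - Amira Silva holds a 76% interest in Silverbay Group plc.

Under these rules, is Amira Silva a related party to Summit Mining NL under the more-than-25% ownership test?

Chain via Silverbay Group plc (R2): 76% × 26% = 19.76% of Summit Mining NL.
Chain via Halcyon Pharma AG (R2): 55% × 27% = 14.85% of Summit Mining NL.
Chain via Stonebridge Textiles S.p.A. (R2): 58% × 14% = 8.12% of Summit Mining NL.
Direct interest in Summit Mining NL: 5%.
Aggregating (R1): 19.76% + 14.85% + 8.12% + 5% = 47.73%.
47.73% exceeds the 25% threshold, so Amira is a related party to Summit Mining NL.

Yes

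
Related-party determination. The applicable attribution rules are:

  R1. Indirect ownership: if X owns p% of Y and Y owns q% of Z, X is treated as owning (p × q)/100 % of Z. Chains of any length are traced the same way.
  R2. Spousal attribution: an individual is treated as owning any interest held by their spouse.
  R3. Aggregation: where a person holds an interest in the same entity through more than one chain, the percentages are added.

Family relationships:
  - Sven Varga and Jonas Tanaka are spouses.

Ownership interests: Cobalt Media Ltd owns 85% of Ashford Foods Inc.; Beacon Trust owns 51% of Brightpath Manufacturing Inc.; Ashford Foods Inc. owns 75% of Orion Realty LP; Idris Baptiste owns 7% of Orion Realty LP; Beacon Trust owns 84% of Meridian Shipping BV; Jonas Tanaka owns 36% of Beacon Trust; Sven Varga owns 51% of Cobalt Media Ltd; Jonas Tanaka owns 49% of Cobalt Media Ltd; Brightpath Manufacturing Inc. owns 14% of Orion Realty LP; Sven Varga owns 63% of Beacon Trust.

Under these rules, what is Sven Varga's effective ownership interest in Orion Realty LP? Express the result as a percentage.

70.8186%

By spousal attribution (R2), Sven Varga is treated as also owning Jonas Tanaka's interest in Cobalt Media Ltd, giving 51% + 49% = 100%.
By spousal attribution (R2), Sven Varga is treated as also owning Jonas Tanaka's interest in Beacon Trust, giving 63% + 36% = 99%.
Chain via Cobalt Media Ltd → Ashford Foods Inc. (R1): 100% × 85% × 75% = 63.75% of Orion Realty LP.
Chain via Beacon Trust → Brightpath Manufacturing Inc. (R1): 99% × 51% × 14% = 7.0686% of Orion Realty LP.
Aggregating (R3): 63.75% + 7.0686% = 70.8186%.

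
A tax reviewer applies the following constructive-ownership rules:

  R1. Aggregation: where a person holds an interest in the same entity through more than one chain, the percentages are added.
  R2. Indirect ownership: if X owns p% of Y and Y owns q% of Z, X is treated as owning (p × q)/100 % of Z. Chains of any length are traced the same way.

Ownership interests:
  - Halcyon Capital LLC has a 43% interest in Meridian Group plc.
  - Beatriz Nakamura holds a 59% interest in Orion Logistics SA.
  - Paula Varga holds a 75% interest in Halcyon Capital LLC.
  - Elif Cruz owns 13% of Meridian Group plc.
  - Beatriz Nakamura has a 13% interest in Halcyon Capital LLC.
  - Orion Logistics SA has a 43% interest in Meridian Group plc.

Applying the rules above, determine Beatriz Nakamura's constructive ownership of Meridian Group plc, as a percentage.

30.96%

Chain via Halcyon Capital LLC (R2): 13% × 43% = 5.59% of Meridian Group plc.
Chain via Orion Logistics SA (R2): 59% × 43% = 25.37% of Meridian Group plc.
Aggregating (R1): 5.59% + 25.37% = 30.96%.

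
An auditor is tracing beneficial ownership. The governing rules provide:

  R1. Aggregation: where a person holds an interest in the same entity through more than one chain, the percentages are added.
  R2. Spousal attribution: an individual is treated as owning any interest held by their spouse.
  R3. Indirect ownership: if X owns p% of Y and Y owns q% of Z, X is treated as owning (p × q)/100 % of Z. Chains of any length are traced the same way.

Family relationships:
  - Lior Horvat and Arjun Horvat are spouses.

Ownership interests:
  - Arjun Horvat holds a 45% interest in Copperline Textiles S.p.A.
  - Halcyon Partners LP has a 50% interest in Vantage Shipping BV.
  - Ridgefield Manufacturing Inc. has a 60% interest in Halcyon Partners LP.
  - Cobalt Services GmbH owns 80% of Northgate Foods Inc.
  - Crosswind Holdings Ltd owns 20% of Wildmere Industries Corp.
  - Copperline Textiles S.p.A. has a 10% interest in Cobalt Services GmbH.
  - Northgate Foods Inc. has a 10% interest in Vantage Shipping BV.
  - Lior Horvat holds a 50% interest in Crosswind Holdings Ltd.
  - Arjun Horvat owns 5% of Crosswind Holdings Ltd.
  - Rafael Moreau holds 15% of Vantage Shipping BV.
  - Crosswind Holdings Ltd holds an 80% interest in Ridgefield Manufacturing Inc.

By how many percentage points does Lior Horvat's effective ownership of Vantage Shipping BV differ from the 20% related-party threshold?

By spousal attribution (R2), Lior Horvat is treated as also owning Arjun Horvat's interest in Crosswind Holdings Ltd, giving 50% + 5% = 55%.
By spousal attribution (R2), Lior Horvat is treated as owning Arjun Horvat's 45% interest in Copperline Textiles S.p.A.
Chain via Crosswind Holdings Ltd → Ridgefield Manufacturing Inc. → Halcyon Partners LP (R3): 55% × 80% × 60% × 50% = 13.2% of Vantage Shipping BV.
Chain via Copperline Textiles S.p.A. → Cobalt Services GmbH → Northgate Foods Inc. (R3): 45% × 10% × 80% × 10% = 0.36% of Vantage Shipping BV.
Aggregating (R1): 13.2% + 0.36% = 13.56%.
13.56% falls short of the 20% threshold by 6.44 percentage points.

6.44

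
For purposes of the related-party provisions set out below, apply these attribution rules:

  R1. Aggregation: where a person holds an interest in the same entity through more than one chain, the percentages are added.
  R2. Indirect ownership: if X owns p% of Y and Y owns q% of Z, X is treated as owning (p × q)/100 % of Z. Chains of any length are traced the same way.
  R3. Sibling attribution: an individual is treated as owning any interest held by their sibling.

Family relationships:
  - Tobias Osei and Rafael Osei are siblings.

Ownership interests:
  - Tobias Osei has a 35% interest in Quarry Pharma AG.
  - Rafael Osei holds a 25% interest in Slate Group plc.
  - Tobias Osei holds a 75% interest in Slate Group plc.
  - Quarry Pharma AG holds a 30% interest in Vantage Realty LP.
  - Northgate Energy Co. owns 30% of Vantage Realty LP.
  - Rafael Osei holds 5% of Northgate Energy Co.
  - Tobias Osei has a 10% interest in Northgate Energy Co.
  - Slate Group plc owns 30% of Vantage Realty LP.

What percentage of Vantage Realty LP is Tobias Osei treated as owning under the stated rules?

45%

By sibling attribution (R3), Tobias Osei is treated as also owning Rafael Osei's interest in Slate Group plc, giving 75% + 25% = 100%.
By sibling attribution (R3), Tobias Osei is treated as also owning Rafael Osei's interest in Northgate Energy Co, giving 10% + 5% = 15%.
Chain via Quarry Pharma AG (R2): 35% × 30% = 10.5% of Vantage Realty LP.
Chain via Slate Group plc (R2): 100% × 30% = 30% of Vantage Realty LP.
Chain via Northgate Energy Co. (R2): 15% × 30% = 4.5% of Vantage Realty LP.
Aggregating (R1): 10.5% + 30% + 4.5% = 45%.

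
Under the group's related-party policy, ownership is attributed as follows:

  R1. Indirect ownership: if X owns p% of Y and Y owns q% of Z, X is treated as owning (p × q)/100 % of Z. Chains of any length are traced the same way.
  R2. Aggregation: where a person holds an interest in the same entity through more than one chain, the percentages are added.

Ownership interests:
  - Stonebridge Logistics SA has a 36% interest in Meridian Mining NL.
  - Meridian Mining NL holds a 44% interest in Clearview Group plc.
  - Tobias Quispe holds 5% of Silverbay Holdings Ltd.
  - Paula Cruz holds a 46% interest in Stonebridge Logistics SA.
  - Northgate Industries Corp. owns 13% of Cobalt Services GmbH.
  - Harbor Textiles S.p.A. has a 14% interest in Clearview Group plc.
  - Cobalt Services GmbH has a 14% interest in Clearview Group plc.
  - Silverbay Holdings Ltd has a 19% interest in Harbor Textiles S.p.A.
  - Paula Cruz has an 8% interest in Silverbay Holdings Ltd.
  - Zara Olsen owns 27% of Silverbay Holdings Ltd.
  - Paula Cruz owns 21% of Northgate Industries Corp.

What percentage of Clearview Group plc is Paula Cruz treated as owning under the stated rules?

Chain via Silverbay Holdings Ltd → Harbor Textiles S.p.A. (R1): 8% × 19% × 14% = 0.2128% of Clearview Group plc.
Chain via Northgate Industries Corp. → Cobalt Services GmbH (R1): 21% × 13% × 14% = 0.3822% of Clearview Group plc.
Chain via Stonebridge Logistics SA → Meridian Mining NL (R1): 46% × 36% × 44% = 7.2864% of Clearview Group plc.
Aggregating (R2): 0.2128% + 0.3822% + 7.2864% = 7.8814%.

7.8814%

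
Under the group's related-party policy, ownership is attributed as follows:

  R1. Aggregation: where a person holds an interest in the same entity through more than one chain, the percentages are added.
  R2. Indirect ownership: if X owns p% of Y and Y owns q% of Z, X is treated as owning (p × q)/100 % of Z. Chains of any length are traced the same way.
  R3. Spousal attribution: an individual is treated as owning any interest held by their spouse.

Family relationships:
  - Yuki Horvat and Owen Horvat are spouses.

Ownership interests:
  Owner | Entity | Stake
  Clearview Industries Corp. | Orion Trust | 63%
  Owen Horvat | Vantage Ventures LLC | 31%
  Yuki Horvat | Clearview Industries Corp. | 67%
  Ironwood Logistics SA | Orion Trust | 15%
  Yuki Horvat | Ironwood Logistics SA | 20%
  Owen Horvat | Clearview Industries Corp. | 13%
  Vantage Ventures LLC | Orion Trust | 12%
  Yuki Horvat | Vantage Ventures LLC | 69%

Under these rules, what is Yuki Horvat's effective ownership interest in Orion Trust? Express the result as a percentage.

By spousal attribution (R3), Yuki Horvat is treated as also owning Owen Horvat's interest in Vantage Ventures LLC, giving 69% + 31% = 100%.
By spousal attribution (R3), Yuki Horvat is treated as also owning Owen Horvat's interest in Clearview Industries Corp, giving 67% + 13% = 80%.
Chain via Ironwood Logistics SA (R2): 20% × 15% = 3% of Orion Trust.
Chain via Vantage Ventures LLC (R2): 100% × 12% = 12% of Orion Trust.
Chain via Clearview Industries Corp. (R2): 80% × 63% = 50.4% of Orion Trust.
Aggregating (R1): 3% + 12% + 50.4% = 65.4%.

65.4%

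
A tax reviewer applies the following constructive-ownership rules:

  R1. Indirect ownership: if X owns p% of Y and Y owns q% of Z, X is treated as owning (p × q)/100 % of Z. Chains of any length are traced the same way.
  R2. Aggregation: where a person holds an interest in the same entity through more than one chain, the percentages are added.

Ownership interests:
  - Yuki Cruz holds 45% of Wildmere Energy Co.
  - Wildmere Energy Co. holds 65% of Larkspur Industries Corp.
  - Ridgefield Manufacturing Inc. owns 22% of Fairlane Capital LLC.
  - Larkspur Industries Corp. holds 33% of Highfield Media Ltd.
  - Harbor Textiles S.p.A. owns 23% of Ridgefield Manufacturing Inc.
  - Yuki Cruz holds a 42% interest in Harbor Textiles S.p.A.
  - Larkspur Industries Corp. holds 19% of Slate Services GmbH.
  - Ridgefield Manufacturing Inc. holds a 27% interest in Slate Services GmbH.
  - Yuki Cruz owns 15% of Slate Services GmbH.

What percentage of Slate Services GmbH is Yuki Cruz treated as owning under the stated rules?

Chain via Harbor Textiles S.p.A. → Ridgefield Manufacturing Inc. (R1): 42% × 23% × 27% = 2.6082% of Slate Services GmbH.
Chain via Wildmere Energy Co. → Larkspur Industries Corp. (R1): 45% × 65% × 19% = 5.5575% of Slate Services GmbH.
Direct interest in Slate Services GmbH: 15%.
Aggregating (R2): 2.6082% + 5.5575% + 15% = 23.1657%.

23.1657%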